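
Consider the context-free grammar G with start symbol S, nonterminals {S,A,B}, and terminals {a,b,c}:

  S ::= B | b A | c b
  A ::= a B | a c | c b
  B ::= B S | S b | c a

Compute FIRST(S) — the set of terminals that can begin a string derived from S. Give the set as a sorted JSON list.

Compute FIRST by fixpoint:
iter 1:
  A via A→a B: +{a}
  A via A→c b: +{c}
  B via B→c a: +{c}
  S via S→B: +{c}
  S via S→b A: +{b}
  S: {b,c}  A: {a,c}  B: {c}
iter 2:
  B via B→S b: +{b}
  S: {b,c}  A: {a,c}  B: {b,c}
iter 3: done
  S: {b,c}  A: {a,c}  B: {b,c}

FIRST(S) = ["b", "c"]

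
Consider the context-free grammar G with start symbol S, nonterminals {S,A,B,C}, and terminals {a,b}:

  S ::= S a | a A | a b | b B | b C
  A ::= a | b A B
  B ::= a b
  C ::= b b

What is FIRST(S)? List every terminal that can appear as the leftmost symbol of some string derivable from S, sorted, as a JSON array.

FIRST sets, iterate to fixpoint:
round 1:
  A via A→a: +{a}
  A via A→b A B: +{b}
  B via B→a b: +{a}
  C via C→b b: +{b}
  S via S→a A: +{a}
  S via S→b B: +{b}
  S: {a,b}  A: {a,b}  B: {a}  C: {b}
round 2: — fixpoint
  S: {a,b}  A: {a,b}  B: {a}  C: {b}

FIRST(S) = ["a", "b"]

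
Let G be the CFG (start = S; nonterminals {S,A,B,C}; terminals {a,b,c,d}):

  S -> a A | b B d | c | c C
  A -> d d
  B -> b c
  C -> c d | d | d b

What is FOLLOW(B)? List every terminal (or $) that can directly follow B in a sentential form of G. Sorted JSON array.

FIRST sets, iterate to fixpoint:
pass 1:
  A via A→d d: +{d}
  B via B→b c: +{b}
  C via C→c d: +{c}
  C via C→d: +{d}
  S via S→a A: +{a}
  S via S→b B d: +{b}
  S via S→c: +{c}
  S: {a,b,c}  A: {d}  B: {b}  C: {c,d}
pass 2: (no change)
  S: {a,b,c}  A: {d}  B: {b}  C: {c,d}

FOLLOW iteration:
initialize: $ ∈ FOLLOW(S)
pass 1:
  S→a A: FOLLOW(A) ⊇ FOLLOW(S) ⊇ {$}; new: +{$}
  S→b B d: FOLLOW(B) ⊇ FIRST(d) = {d}; new: +{d}
  S→c C: FOLLOW(C) ⊇ FOLLOW(S) ⊇ {$}; new: +{$}
  FOLLOW(S)={$}  FOLLOW(A)={$}  FOLLOW(B)={d}  FOLLOW(C)={$}
pass 2: — fixpoint
  FOLLOW(S)={$}  FOLLOW(A)={$}  FOLLOW(B)={d}  FOLLOW(C)={$}

FOLLOW(B) = ["d"]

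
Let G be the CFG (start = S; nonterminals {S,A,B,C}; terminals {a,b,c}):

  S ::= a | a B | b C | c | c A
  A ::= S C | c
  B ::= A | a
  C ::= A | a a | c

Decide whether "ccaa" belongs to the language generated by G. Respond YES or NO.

CNF form of G:
  S -> T0 B | T1 C | T2 A | a | c
  A -> S C | c
  B -> S C | a | c
  C -> S C | T0 T0 | c
  T0 -> a
  T1 -> b
  T2 -> c

CYK table (by increasing span):
  cell(0,0) c: {A,B,C,S,T2}  orig:{A,B,C,S}
  cell(1,1) c: {A,B,C,S,T2}  orig:{A,B,C,S}
  cell(2,2) a: {B,S,T0}  orig:{B,S}
  cell(3,3) a: {B,S,T0}  orig:{B,S}
  cell(0,1) cc: {A,B,C,S}
  cell(1,2) ca: ∅
  cell(2,3) aa: {C,S}
  cell(0,2) cca: ∅
  cell(1,3) caa: {A,B,C}
  cell(0,3) ccaa: {A,B,C,S}

S ∈ T[0,3] ⇒ YES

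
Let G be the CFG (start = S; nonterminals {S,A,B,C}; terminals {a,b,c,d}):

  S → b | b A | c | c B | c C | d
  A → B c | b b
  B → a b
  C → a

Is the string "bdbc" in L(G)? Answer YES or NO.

CNF form of G:
  S -> T0 B | T0 C | T1 A | b | c | d
  A -> B T0 | T1 T1
  B -> T2 T1
  C -> a
  T0 -> c
  T1 -> b
  T2 -> a

CYK fill:
  cell(0,0) b: {S,T1}  orig:{S}
  cell(1,1) d: {S}
  cell(2,2) b: {S,T1}  orig:{S}
  cell(3,3) c: {S,T0}  orig:{S}
  cell(0,1) bd: ∅
  cell(1,2) db: ∅
  cell(2,3) bc: ∅
  cell(0,2) bdb: ∅
  cell(1,3) dbc: ∅
  cell(0,3) bdbc: ∅

S ∉ T[0,3] ⇒ NO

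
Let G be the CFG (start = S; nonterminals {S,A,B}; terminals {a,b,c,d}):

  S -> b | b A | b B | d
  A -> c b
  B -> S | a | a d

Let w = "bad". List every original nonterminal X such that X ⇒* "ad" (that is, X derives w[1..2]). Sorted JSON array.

CNF form of G:
  S -> T1 A | T1 B | b | d
  A -> T0 T1
  B -> T1 A | T1 B | T2 T3 | a | b | d
  T0 -> c
  T1 -> b
  T2 -> a
  T3 -> d

CYK table (by increasing span) — only the sub-triangle for w[1..2]:
  T[1,1] 'a' = {B,T2}  orig:{B}
  T[2,2] 'd' = {B,S,T3}  orig:{B,S}
  T[1,2] 'ad' = {B}

Original NTs in T[1,2] deriving "ad": ["B"]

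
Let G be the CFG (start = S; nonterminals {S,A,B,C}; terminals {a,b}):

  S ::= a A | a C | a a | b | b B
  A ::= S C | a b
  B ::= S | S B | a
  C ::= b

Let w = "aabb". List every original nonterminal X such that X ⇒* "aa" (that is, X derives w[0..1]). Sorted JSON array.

Convert to CNF:
  S -> T0 A | T0 C | T0 T0 | T1 B | b
  A -> S C | T0 T1
  B -> S B | T0 A | T0 C | T0 T0 | T1 B | a | b
  C -> b
  T0 -> a
  T1 -> b

Fill CYK table bottom-up, restricted to cells inside w[0..1]:
  [0..0]={B,T0}  "a"  orig:{B}
  [1..1]={B,T0}  "a"  orig:{B}
  [0..1]={B,S}  "aa"

Original NTs in T[0,1] deriving "aa": ["B", "S"]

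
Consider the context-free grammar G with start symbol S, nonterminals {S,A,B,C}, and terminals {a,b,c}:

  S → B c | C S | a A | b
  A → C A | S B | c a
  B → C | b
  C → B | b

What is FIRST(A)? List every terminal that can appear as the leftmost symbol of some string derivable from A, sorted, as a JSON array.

Compute FIRST by fixpoint:
[1]
  A via A→c a: +{c}
  B via B→b: +{b}
  C via C→B: +{b}
  S via S→B c: +{b}
  S via S→a A: +{a}
  S: {a,b}  A: {c}  B: {b}  C: {b}
[2]
  A via A→C A: +{b}
  A via A→S B: +{a}
  S: {a,b}  A: {a,b,c}  B: {b}  C: {b}
[3] done
  S: {a,b}  A: {a,b,c}  B: {b}  C: {b}

FIRST(A) = ["a", "b", "c"]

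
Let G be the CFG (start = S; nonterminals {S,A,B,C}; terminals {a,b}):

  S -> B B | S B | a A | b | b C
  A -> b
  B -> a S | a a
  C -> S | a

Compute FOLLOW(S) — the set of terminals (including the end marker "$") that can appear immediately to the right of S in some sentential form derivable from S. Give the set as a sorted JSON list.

FIRST iteration:
[1]
  A via A→b: +{b}
  B via B→a S: +{a}
  C via C→a: +{a}
  S via S→B B: +{a}
  S via S→b: +{b}
  S: {a,b}  A: {b}  B: {a}  C: {a}
[2]
  C via C→S: +{b}
  S: {a,b}  A: {b}  B: {a}  C: {a,b}
[3] (no change)
  S: {a,b}  A: {b}  B: {a}  C: {a,b}

FOLLOW sets:
FOLLOW(S) := {$}
iter 1:
  S→B B: FOLLOW(B) ⊇ FIRST(B) = {a}; new: +{a}
  S→B B: FOLLOW(B) ⊇ FOLLOW(S) ⊇ {$}; new: +{$}
  S→S B: FOLLOW(S) ⊇ FIRST(B) = {a}; new: +{a}
  S→a A: FOLLOW(A) ⊇ FOLLOW(S) ⊇ {$,a}; new: +{$,a}
  S→b C: FOLLOW(C) ⊇ FOLLOW(S) ⊇ {$,a}; new: +{$,a}
  FOLLOW[S]={$,a}  FOLLOW[A]={$,a}  FOLLOW[B]={$,a}  FOLLOW[C]={$,a}
iter 2: done
  FOLLOW[S]={$,a}  FOLLOW[A]={$,a}  FOLLOW[B]={$,a}  FOLLOW[C]={$,a}

FOLLOW(S) = ["$", "a"]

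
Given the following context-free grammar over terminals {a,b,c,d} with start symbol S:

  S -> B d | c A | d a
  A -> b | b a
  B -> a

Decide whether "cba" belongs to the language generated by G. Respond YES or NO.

CNF form of G:
  S -> B T2 | T2 T1 | T3 A
  A -> T0 T1 | b
  B -> a
  T0 -> b
  T1 -> a
  T2 -> d
  T3 -> c

CYK fill:
  cell(0,0) c: {T3}  orig:{}
  cell(1,1) b: {A,T0}  orig:{A}
  cell(2,2) a: {B,T1}  orig:{B}
  cell(0,1) cb: {S}
  cell(1,2) ba: {A}
  cell(0,2) cba: {S}

S ∈ T[0,2] ⇒ YES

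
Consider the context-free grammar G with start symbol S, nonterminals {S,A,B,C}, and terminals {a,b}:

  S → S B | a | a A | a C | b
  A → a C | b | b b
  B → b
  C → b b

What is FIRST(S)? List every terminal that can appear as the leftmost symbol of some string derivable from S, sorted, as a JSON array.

FIRST iteration:
round 1:
  A via A→a C: +{a}
  A via A→b: +{b}
  B via B→b: +{b}
  C via C→b b: +{b}
  S via S→a: +{a}
  S via S→b: +{b}
  FIRST[S]={a,b}  FIRST[A]={a,b}  FIRST[B]={b}  FIRST[C]={b}
round 2: (stable)
  FIRST[S]={a,b}  FIRST[A]={a,b}  FIRST[B]={b}  FIRST[C]={b}

FIRST(S) = ["a", "b"]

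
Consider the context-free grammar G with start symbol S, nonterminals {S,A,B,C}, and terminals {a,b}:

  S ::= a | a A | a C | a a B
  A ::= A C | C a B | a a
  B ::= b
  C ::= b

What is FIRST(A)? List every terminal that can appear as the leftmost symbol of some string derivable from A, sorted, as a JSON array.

FIRST sets, iterate to fixpoint:
round 1:
  A via A→a a: +{a}
  B via B→b: +{b}
  C via C→b: +{b}
  S via S→a: +{a}
  FIRST[S]={a}  FIRST[A]={a}  FIRST[B]={b}  FIRST[C]={b}
round 2:
  A via A→C a B: +{b}
  FIRST[S]={a}  FIRST[A]={a,b}  FIRST[B]={b}  FIRST[C]={b}
round 3: (stable)
  FIRST[S]={a}  FIRST[A]={a,b}  FIRST[B]={b}  FIRST[C]={b}

FIRST(A) = ["a", "b"]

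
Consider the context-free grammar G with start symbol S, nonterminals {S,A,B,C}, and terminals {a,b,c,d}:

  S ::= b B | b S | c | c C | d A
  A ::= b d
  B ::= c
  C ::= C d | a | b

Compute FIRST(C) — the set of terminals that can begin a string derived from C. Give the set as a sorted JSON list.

FIRST sets, iterate to fixpoint:
round 1:
  A via A→b d: +{b}
  B via B→c: +{c}
  C via C→a: +{a}
  C via C→b: +{b}
  S via S→b B: +{b}
  S via S→c: +{c}
  S via S→d A: +{d}
  FIRST(S)={b,c,d}  FIRST(A)={b}  FIRST(B)={c}  FIRST(C)={a,b}
round 2: (stable)
  FIRST(S)={b,c,d}  FIRST(A)={b}  FIRST(B)={c}  FIRST(C)={a,b}

FIRST(C) = ["a", "b"]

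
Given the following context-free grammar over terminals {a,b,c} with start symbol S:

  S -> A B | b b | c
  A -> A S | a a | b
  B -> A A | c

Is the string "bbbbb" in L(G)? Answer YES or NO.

Convert to CNF:
  S -> A B | T1 T1 | c
  A -> A S | T0 T0 | b
  B -> A A | c
  T0 -> a
  T1 -> b

CYK fill:
  cell(0,0) b: {A,T1}  orig:{A}
  cell(1,1) b: {A,T1}  orig:{A}
  cell(2,2) b: {A,T1}  orig:{A}
  cell(3,3) b: {A,T1}  orig:{A}
  cell(4,4) b: {A,T1}  orig:{A}
  cell(0,1) bb: {B,S}
  cell(1,2) bb: {B,S}
  cell(2,3) bb: {B,S}
  cell(3,4) bb: {B,S}
  cell(0,2) bbb: {A,S}
  cell(1,3) bbb: {A,S}
  cell(2,4) bbb: {A,S}
  cell(0,3) bbbb: {A,B}
  cell(1,4) bbbb: {A,B}
  cell(0,4) bbbbb: {A,B,S}

S ∈ T[0,4] ⇒ YES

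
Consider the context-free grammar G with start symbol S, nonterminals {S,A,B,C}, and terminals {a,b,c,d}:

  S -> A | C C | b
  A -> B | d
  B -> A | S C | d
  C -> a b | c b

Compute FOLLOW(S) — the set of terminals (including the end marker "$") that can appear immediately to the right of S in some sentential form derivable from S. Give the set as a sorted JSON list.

FIRST iteration:
pass 1:
  A via A→d: +{d}
  B via B→A: +{d}
  C via C→a b: +{a}
  C via C→c b: +{c}
  S via S→A: +{d}
  S via S→C C: +{a,c}
  S via S→b: +{b}
  S: {a,b,c,d}  A: {d}  B: {d}  C: {a,c}
pass 2:
  B via B→S C: +{a,b,c}
  S: {a,b,c,d}  A: {d}  B: {a,b,c,d}  C: {a,c}
pass 3:
  A via A→B: +{a,b,c}
  S: {a,b,c,d}  A: {a,b,c,d}  B: {a,b,c,d}  C: {a,c}
pass 4: (no change)
  S: {a,b,c,d}  A: {a,b,c,d}  B: {a,b,c,d}  C: {a,c}

Compute FOLLOW by fixpoint:
FOLLOW(S) := {$}
[1]
  B→S C: FOLLOW(S) ⊇ FIRST(C) = {a,c}; new: +{a,c}
  S→A: FOLLOW(A) ⊇ FOLLOW(S) ⊇ {$,a,c}; new: +{$,a,c}
  S→C C: FOLLOW(C) ⊇ FIRST(C) = {a,c}; new: +{a,c}
  S→C C: FOLLOW(C) ⊇ FOLLOW(S) ⊇ {$,a,c}; new: +{$}
  FOLLOW[S]={$,a,c}  FOLLOW[A]={$,a,c}  FOLLOW[B]={}  FOLLOW[C]={$,a,c}
[2]
  A→B: FOLLOW(B) ⊇ FOLLOW(A) ⊇ {$,a,c}; new: +{$,a,c}
  FOLLOW[S]={$,a,c}  FOLLOW[A]={$,a,c}  FOLLOW[B]={$,a,c}  FOLLOW[C]={$,a,c}
[3] done
  FOLLOW[S]={$,a,c}  FOLLOW[A]={$,a,c}  FOLLOW[B]={$,a,c}  FOLLOW[C]={$,a,c}

FOLLOW(S) = ["$", "a", "c"]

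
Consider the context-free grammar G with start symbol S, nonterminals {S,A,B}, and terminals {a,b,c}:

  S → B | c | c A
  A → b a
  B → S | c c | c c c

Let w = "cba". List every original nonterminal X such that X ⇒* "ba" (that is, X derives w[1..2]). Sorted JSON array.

Convert to CNF:
  S -> T2 A | T2 T2 | T2 X4 | c
  A -> T0 T1
  B -> T2 A | T2 T2 | T2 X3 | c
  T0 -> b
  T1 -> a
  T2 -> c
  X3 -> T2 T2
  X4 -> T2 T2

CYK table (by increasing span) — only the sub-triangle for w[1..2]:
  [1..1]={T0}  "b"  orig:{}
  [2..2]={T1}  "a"  orig:{}
  [1..2]={A}  "ba"

Original NTs in T[1,2] deriving "ba": ["A"]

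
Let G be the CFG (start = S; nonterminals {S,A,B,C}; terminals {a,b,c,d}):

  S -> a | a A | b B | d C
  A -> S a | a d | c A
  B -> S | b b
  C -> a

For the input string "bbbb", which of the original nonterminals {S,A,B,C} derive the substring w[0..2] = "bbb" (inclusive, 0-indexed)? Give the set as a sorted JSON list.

Convert to CNF:
  S -> T0 A | T1 C | T3 B | a
  A -> S T0 | T0 T1 | T2 A
  B -> T0 A | T1 C | T3 B | T3 T3 | a
  C -> a
  T0 -> a
  T1 -> d
  T2 -> c
  T3 -> b

CYK table (by increasing span), restricted to cells inside w[0..2]:
  [0..0]={T3}  "b"  orig:{}
  [1..1]={T3}  "b"  orig:{}
  [2..2]={T3}  "b"  orig:{}
  [0..1]={B}  "bb"
  [1..2]={B}  "bb"
  [0..2]={B,S}  "bbb"

Original NTs in T[0,2] deriving "bbb": ["B", "S"]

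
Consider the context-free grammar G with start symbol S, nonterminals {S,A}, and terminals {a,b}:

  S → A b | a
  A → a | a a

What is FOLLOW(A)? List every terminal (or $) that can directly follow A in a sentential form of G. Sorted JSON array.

FIRST sets, iterate to fixpoint:
pass 1:
  A via A→a: +{a}
  S via S→A b: +{a}
  FIRST(S)={a}  FIRST(A)={a}
pass 2: done
  FIRST(S)={a}  FIRST(A)={a}

Compute FOLLOW by fixpoint:
initialize: $ ∈ FOLLOW(S)
round 1:
  S→A b: FOLLOW(A) ⊇ FIRST(b) = {b}; new: +{b}
  S: {$}  A: {b}
round 2: — fixpoint
  S: {$}  A: {b}

FOLLOW(A) = ["b"]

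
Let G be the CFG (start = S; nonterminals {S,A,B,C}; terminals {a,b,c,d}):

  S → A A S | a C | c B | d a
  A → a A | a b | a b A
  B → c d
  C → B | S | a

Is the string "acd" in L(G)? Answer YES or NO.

CNF form of G:
  S -> A X6 | T0 C | T2 B | T3 T0
  A -> T0 A | T0 T1 | T0 X4
  B -> T2 T3
  C -> A X5 | T0 C | T2 B | T2 T3 | T3 T0 | a
  T0 -> a
  T1 -> b
  T2 -> c
  T3 -> d
  X4 -> T1 A
  X5 -> A S
  X6 -> A S

Fill CYK table bottom-up:
  cell(0,0) a: {C,T0}  orig:{C}
  cell(1,1) c: {T2}  orig:{}
  cell(2,2) d: {T3}  orig:{}
  cell(0,1) ac: ∅
  cell(1,2) cd: {B,C}
  cell(0,2) acd: {C,S}

S ∈ T[0,2] ⇒ YES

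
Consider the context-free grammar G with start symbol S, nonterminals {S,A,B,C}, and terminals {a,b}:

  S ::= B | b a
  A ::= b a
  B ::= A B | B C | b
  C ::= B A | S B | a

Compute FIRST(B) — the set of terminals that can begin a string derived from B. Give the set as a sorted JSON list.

FIRST sets, iterate to fixpoint:
pass 1:
  A via A→b a: +{b}
  B via B→A B: +{b}
  C via C→B A: +{b}
  C via C→a: +{a}
  S via S→B: +{b}
  FIRST[S]={b}  FIRST[A]={b}  FIRST[B]={b}  FIRST[C]={a,b}
pass 2: (no change)
  FIRST[S]={b}  FIRST[A]={b}  FIRST[B]={b}  FIRST[C]={a,b}

FIRST(B) = ["b"]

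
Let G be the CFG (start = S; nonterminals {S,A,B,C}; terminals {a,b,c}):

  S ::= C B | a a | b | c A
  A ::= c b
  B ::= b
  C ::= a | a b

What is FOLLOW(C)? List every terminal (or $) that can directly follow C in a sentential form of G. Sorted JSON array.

Compute FIRST by fixpoint:
round 1:
  A via A→c b: +{c}
  B via B→b: +{b}
  C via C→a: +{a}
  S via S→C B: +{a}
  S via S→b: +{b}
  S via S→c A: +{c}
  S: {a,b,c}  A: {c}  B: {b}  C: {a}
round 2: — fixpoint
  S: {a,b,c}  A: {c}  B: {b}  C: {a}

Compute FOLLOW by fixpoint:
FOLLOW(S) := {$}
iter 1:
  S→C B: FOLLOW(C) ⊇ FIRST(B) = {b}; new: +{b}
  S→C B: FOLLOW(B) ⊇ FOLLOW(S) ⊇ {$}; new: +{$}
  S→c A: FOLLOW(A) ⊇ FOLLOW(S) ⊇ {$}; new: +{$}
  FOLLOW[S]={$}  FOLLOW[A]={$}  FOLLOW[B]={$}  FOLLOW[C]={b}
iter 2: (stable)
  FOLLOW[S]={$}  FOLLOW[A]={$}  FOLLOW[B]={$}  FOLLOW[C]={b}

FOLLOW(C) = ["b"]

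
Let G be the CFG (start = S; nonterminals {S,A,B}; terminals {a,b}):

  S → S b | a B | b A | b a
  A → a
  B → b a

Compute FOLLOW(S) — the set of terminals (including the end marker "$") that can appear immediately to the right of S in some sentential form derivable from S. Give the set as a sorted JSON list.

FIRST iteration:
round 1:
  A via A→a: +{a}
  B via B→b a: +{b}
  S via S→a B: +{a}
  S via S→b A: +{b}
  FIRST[S]={a,b}  FIRST[A]={a}  FIRST[B]={b}
round 2: (no change)
  FIRST[S]={a,b}  FIRST[A]={a}  FIRST[B]={b}

FOLLOW iteration:
seed FOLLOW(S) with $
[1]
  S→S b: FOLLOW(S) ⊇ FIRST(b) = {b}; new: +{b}
  S→a B: FOLLOW(B) ⊇ FOLLOW(S) ⊇ {$,b}; new: +{$,b}
  S→b A: FOLLOW(A) ⊇ FOLLOW(S) ⊇ {$,b}; new: +{$,b}
  S: {$,b}  A: {$,b}  B: {$,b}
[2] (stable)
  S: {$,b}  A: {$,b}  B: {$,b}

FOLLOW(S) = ["$", "b"]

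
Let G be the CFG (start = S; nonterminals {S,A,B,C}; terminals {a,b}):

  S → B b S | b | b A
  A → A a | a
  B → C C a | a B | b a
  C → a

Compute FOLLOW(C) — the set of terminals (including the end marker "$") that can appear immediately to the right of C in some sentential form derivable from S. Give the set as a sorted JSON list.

FIRST sets, iterate to fixpoint:
[1]
  A via A→a: +{a}
  B via B→a B: +{a}
  B via B→b a: +{b}
  C via C→a: +{a}
  S via S→B b S: +{a,b}
  FIRST[S]={a,b}  FIRST[A]={a}  FIRST[B]={a,b}  FIRST[C]={a}
[2] done
  FIRST[S]={a,b}  FIRST[A]={a}  FIRST[B]={a,b}  FIRST[C]={a}

FOLLOW sets:
FOLLOW(S) := {$}
[1]
  A→A a: FOLLOW(A) ⊇ FIRST(a) = {a}; new: +{a}
  B→C C a: FOLLOW(C) ⊇ FIRST(C) = {a}; new: +{a}
  S→B b S: FOLLOW(B) ⊇ FIRST(b) = {b}; new: +{b}
  S→b A: FOLLOW(A) ⊇ FOLLOW(S) ⊇ {$}; new: +{$}
  S: {$}  A: {$,a}  B: {b}  C: {a}
[2] done
  S: {$}  A: {$,a}  B: {b}  C: {a}

FOLLOW(C) = ["a"]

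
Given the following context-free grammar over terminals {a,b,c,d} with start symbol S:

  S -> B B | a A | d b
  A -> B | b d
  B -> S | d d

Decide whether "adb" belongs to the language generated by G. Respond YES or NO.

Convert to CNF:
  S -> B B | T0 A | T2 T1
  A -> B B | T0 A | T1 T2 | T2 T1 | T2 T2
  B -> B B | T0 A | T2 T1 | T2 T2
  T0 -> a
  T1 -> b
  T2 -> d

CYK table (by increasing span):
  cell(0,0) a: {T0}  orig:{}
  cell(1,1) d: {T2}  orig:{}
  cell(2,2) b: {T1}  orig:{}
  cell(0,1) ad: ∅
  cell(1,2) db: {A,B,S}
  cell(0,2) adb: {A,B,S}

S ∈ T[0,2] ⇒ YES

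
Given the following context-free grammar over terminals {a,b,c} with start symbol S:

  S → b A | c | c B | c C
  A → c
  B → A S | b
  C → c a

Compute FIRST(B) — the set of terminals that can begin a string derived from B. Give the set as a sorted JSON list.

FIRST sets, iterate to fixpoint:
iter 1:
  A via A→c: +{c}
  B via B→A S: +{c}
  B via B→b: +{b}
  C via C→c a: +{c}
  S via S→b A: +{b}
  S via S→c: +{c}
  S: {b,c}  A: {c}  B: {b,c}  C: {c}
iter 2: (no change)
  S: {b,c}  A: {c}  B: {b,c}  C: {c}

FIRST(B) = ["b", "c"]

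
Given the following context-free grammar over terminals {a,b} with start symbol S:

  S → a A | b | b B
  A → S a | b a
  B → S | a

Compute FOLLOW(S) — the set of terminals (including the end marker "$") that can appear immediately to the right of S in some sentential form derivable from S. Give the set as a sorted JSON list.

FIRST iteration:
pass 1:
  A via A→b a: +{b}
  B via B→a: +{a}
  S via S→a A: +{a}
  S via S→b: +{b}
  FIRST(S)={a,b}  FIRST(A)={b}  FIRST(B)={a}
pass 2:
  A via A→S a: +{a}
  B via B→S: +{b}
  FIRST(S)={a,b}  FIRST(A)={a,b}  FIRST(B)={a,b}
pass 3: done
  FIRST(S)={a,b}  FIRST(A)={a,b}  FIRST(B)={a,b}

FOLLOW sets:
seed FOLLOW(S) with $
round 1:
  A→S a: FOLLOW(S) ⊇ FIRST(a) = {a}; new: +{a}
  S→a A: FOLLOW(A) ⊇ FOLLOW(S) ⊇ {$,a}; new: +{$,a}
  S→b B: FOLLOW(B) ⊇ FOLLOW(S) ⊇ {$,a}; new: +{$,a}
  FOLLOW[S]={$,a}  FOLLOW[A]={$,a}  FOLLOW[B]={$,a}
round 2: (stable)
  FOLLOW[S]={$,a}  FOLLOW[A]={$,a}  FOLLOW[B]={$,a}

FOLLOW(S) = ["$", "a"]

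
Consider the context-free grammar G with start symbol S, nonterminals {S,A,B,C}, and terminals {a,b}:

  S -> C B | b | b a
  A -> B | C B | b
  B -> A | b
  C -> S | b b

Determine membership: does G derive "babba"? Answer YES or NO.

Convert to CNF:
  S -> C B | T0 T1 | b
  A -> C B | b
  B -> C B | b
  C -> C B | T0 T0 | T0 T1 | b
  T0 -> b
  T1 -> a

CYK table (by increasing span):
  T[0,0] 'b' = {A,B,C,S,T0}  orig:{A,B,C,S}
  T[1,1] 'a' = {T1}  orig:{}
  T[2,2] 'b' = {A,B,C,S,T0}  orig:{A,B,C,S}
  T[3,3] 'b' = {A,B,C,S,T0}  orig:{A,B,C,S}
  T[4,4] 'a' = {T1}  orig:{}
  T[0,1] 'ba' = {C,S}
  T[1,2] 'ab' = ∅
  T[2,3] 'bb' = {A,B,C,S}
  T[3,4] 'ba' = {C,S}
  T[0,2] 'bab' = {A,B,C,S}
  T[1,3] 'abb' = ∅
  T[2,4] 'bba' = ∅
  T[0,3] 'babb' = {A,B,C,S}
  T[1,4] 'abba' = ∅
  T[0,4] 'babba' = ∅

S ∉ T[0,4] ⇒ NO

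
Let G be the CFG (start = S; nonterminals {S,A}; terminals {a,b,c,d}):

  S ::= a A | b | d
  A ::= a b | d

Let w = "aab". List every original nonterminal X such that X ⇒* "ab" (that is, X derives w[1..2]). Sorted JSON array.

CNF form of G:
  S -> T0 A | b | d
  A -> T0 T1 | d
  T0 -> a
  T1 -> b

CYK table (by increasing span), restricted to cells inside w[1..2]:
  [1..1]={T0}  "a"  orig:{}
  [2..2]={S,T1}  "b"  orig:{S}
  [1..2]={A}  "ab"

Original NTs in T[1,2] deriving "ab": ["A"]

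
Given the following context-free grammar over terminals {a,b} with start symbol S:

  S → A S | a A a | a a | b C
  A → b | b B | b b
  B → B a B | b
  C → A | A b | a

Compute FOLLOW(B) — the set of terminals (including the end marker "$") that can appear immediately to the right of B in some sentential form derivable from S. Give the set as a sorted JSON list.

FIRST iteration:
round 1:
  A via A→b: +{b}
  B via B→b: +{b}
  C via C→A: +{b}
  C via C→a: +{a}
  S via S→A S: +{b}
  S via S→a A a: +{a}
  FIRST(S)={a,b}  FIRST(A)={b}  FIRST(B)={b}  FIRST(C)={a,b}
round 2: done
  FIRST(S)={a,b}  FIRST(A)={b}  FIRST(B)={b}  FIRST(C)={a,b}

FOLLOW iteration:
FOLLOW(S) := {$}
[1]
  B→B a B: FOLLOW(B) ⊇ FIRST(a) = {a}; new: +{a}
  C→A b: FOLLOW(A) ⊇ FIRST(b) = {b}; new: +{b}
  S→A S: FOLLOW(A) ⊇ FIRST(S) = {a,b}; new: +{a}
  S→b C: FOLLOW(C) ⊇ FOLLOW(S) ⊇ {$}; new: +{$}
  FOLLOW[S]={$}  FOLLOW[A]={a,b}  FOLLOW[B]={a}  FOLLOW[C]={$}
[2]
  A→b B: FOLLOW(B) ⊇ FOLLOW(A) ⊇ {a,b}; new: +{b}
  C→A: FOLLOW(A) ⊇ FOLLOW(C) ⊇ {$}; new: +{$}
  FOLLOW[S]={$}  FOLLOW[A]={$,a,b}  FOLLOW[B]={a,b}  FOLLOW[C]={$}
[3]
  A→b B: FOLLOW(B) ⊇ FOLLOW(A) ⊇ {$,a,b}; new: +{$}
  FOLLOW[S]={$}  FOLLOW[A]={$,a,b}  FOLLOW[B]={$,a,b}  FOLLOW[C]={$}
[4] done
  FOLLOW[S]={$}  FOLLOW[A]={$,a,b}  FOLLOW[B]={$,a,b}  FOLLOW[C]={$}

FOLLOW(B) = ["$", "a", "b"]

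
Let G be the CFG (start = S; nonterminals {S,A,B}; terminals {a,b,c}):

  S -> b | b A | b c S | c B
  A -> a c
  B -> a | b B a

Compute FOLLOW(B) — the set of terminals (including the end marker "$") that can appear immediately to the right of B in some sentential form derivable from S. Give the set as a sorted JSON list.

FIRST sets, iterate to fixpoint:
pass 1:
  A via A→a c: +{a}
  B via B→a: +{a}
  B via B→b B a: +{b}
  S via S→b: +{b}
  S via S→c B: +{c}
  FIRST(S)={b,c}  FIRST(A)={a}  FIRST(B)={a,b}
pass 2: (no change)
  FIRST(S)={b,c}  FIRST(A)={a}  FIRST(B)={a,b}

FOLLOW sets:
initialize: $ ∈ FOLLOW(S)
pass 1:
  B→b B a: FOLLOW(B) ⊇ FIRST(a) = {a}; new: +{a}
  S→b A: FOLLOW(A) ⊇ FOLLOW(S) ⊇ {$}; new: +{$}
  S→c B: FOLLOW(B) ⊇ FOLLOW(S) ⊇ {$}; new: +{$}
  S: {$}  A: {$}  B: {$,a}
pass 2: (no change)
  S: {$}  A: {$}  B: {$,a}

FOLLOW(B) = ["$", "a"]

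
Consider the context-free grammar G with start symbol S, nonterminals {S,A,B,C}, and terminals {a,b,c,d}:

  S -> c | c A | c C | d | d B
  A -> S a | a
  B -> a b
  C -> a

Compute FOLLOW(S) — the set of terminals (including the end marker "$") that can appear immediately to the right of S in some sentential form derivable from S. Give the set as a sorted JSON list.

FIRST iteration:
[1]
  A via A→a: +{a}
  B via B→a b: +{a}
  C via C→a: +{a}
  S via S→c: +{c}
  S via S→d: +{d}
  FIRST[S]={c,d}  FIRST[A]={a}  FIRST[B]={a}  FIRST[C]={a}
[2]
  A via A→S a: +{c,d}
  FIRST[S]={c,d}  FIRST[A]={a,c,d}  FIRST[B]={a}  FIRST[C]={a}
[3] (stable)
  FIRST[S]={c,d}  FIRST[A]={a,c,d}  FIRST[B]={a}  FIRST[C]={a}

FOLLOW iteration:
initialize: $ ∈ FOLLOW(S)
pass 1:
  A→S a: FOLLOW(S) ⊇ FIRST(a) = {a}; new: +{a}
  S→c A: FOLLOW(A) ⊇ FOLLOW(S) ⊇ {$,a}; new: +{$,a}
  S→c C: FOLLOW(C) ⊇ FOLLOW(S) ⊇ {$,a}; new: +{$,a}
  S→d B: FOLLOW(B) ⊇ FOLLOW(S) ⊇ {$,a}; new: +{$,a}
  FOLLOW(S)={$,a}  FOLLOW(A)={$,a}  FOLLOW(B)={$,a}  FOLLOW(C)={$,a}
pass 2: (stable)
  FOLLOW(S)={$,a}  FOLLOW(A)={$,a}  FOLLOW(B)={$,a}  FOLLOW(C)={$,a}

FOLLOW(S) = ["$", "a"]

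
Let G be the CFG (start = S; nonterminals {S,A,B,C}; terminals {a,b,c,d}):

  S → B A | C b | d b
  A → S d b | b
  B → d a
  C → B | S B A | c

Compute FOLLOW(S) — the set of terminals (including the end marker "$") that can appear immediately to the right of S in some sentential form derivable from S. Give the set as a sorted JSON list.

FIRST iteration:
pass 1:
  A via A→b: +{b}
  B via B→d a: +{d}
  C via C→B: +{d}
  C via C→c: +{c}
  S via S→B A: +{d}
  S via S→C b: +{c}
  FIRST(S)={c,d}  FIRST(A)={b}  FIRST(B)={d}  FIRST(C)={c,d}
pass 2:
  A via A→S d b: +{c,d}
  FIRST(S)={c,d}  FIRST(A)={b,c,d}  FIRST(B)={d}  FIRST(C)={c,d}
pass 3: (no change)
  FIRST(S)={c,d}  FIRST(A)={b,c,d}  FIRST(B)={d}  FIRST(C)={c,d}

Compute FOLLOW by fixpoint:
initialize: $ ∈ FOLLOW(S)
[1]
  A→S d b: FOLLOW(S) ⊇ FIRST(d) = {d}; new: +{d}
  C→S B A: FOLLOW(B) ⊇ FIRST(A) = {b,c,d}; new: +{b,c,d}
  S→B A: FOLLOW(A) ⊇ FOLLOW(S) ⊇ {$,d}; new: +{$,d}
  S→C b: FOLLOW(C) ⊇ FIRST(b) = {b}; new: +{b}
  FOLLOW[S]={$,d}  FOLLOW[A]={$,d}  FOLLOW[B]={b,c,d}  FOLLOW[C]={b}
[2]
  C→S B A: FOLLOW(A) ⊇ FOLLOW(C) ⊇ {b}; new: +{b}
  FOLLOW[S]={$,d}  FOLLOW[A]={$,b,d}  FOLLOW[B]={b,c,d}  FOLLOW[C]={b}
[3] (no change)
  FOLLOW[S]={$,d}  FOLLOW[A]={$,b,d}  FOLLOW[B]={b,c,d}  FOLLOW[C]={b}

FOLLOW(S) = ["$", "d"]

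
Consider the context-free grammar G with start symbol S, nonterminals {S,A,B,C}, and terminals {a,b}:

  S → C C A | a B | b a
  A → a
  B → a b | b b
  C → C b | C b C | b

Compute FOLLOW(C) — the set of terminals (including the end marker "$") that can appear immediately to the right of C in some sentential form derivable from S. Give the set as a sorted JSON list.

FIRST sets, iterate to fixpoint:
iter 1:
  A via A→a: +{a}
  B via B→a b: +{a}
  B via B→b b: +{b}
  C via C→b: +{b}
  S via S→C C A: +{b}
  S via S→a B: +{a}
  S: {a,b}  A: {a}  B: {a,b}  C: {b}
iter 2: (no change)
  S: {a,b}  A: {a}  B: {a,b}  C: {b}

Compute FOLLOW by fixpoint:
seed FOLLOW(S) with $
[1]
  C→C b: FOLLOW(C) ⊇ FIRST(b) = {b}; new: +{b}
  S→C C A: FOLLOW(C) ⊇ FIRST(A) = {a}; new: +{a}
  S→C C A: FOLLOW(A) ⊇ FOLLOW(S) ⊇ {$}; new: +{$}
  S→a B: FOLLOW(B) ⊇ FOLLOW(S) ⊇ {$}; new: +{$}
  FOLLOW[S]={$}  FOLLOW[A]={$}  FOLLOW[B]={$}  FOLLOW[C]={a,b}
[2] (no change)
  FOLLOW[S]={$}  FOLLOW[A]={$}  FOLLOW[B]={$}  FOLLOW[C]={a,b}

FOLLOW(C) = ["a", "b"]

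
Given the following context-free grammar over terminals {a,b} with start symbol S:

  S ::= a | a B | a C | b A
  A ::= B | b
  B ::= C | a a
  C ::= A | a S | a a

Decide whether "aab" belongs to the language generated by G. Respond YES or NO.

CNF form of G:
  S -> T0 B | T0 C | T1 A | a
  A -> T0 S | T0 T0 | b
  B -> T0 S | T0 T0 | b
  C -> T0 S | T0 T0 | b
  T0 -> a
  T1 -> b

CYK table (by increasing span):
  T[0,0] 'a' = {S,T0}  orig:{S}
  T[1,1] 'a' = {S,T0}  orig:{S}
  T[2,2] 'b' = {A,B,C,T1}  orig:{A,B,C}
  T[0,1] 'aa' = {A,B,C}
  T[1,2] 'ab' = {S}
  T[0,2] 'aab' = {A,B,C}

S ∉ T[0,2] ⇒ NO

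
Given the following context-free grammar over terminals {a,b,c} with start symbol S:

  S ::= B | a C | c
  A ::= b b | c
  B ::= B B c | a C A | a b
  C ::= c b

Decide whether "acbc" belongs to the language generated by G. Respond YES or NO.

CNF form of G:
  S -> B X5 | T2 C | T2 T0 | T2 X6 | c
  A -> T0 T0 | c
  B -> B X3 | T2 T0 | T2 X4
  C -> T1 T0
  T0 -> b
  T1 -> c
  T2 -> a
  X3 -> B T1
  X4 -> C A
  X5 -> B T1
  X6 -> C A

CYK fill:
  cell(0,0) a: {T2}  orig:{}
  cell(1,1) c: {A,S,T1}  orig:{A,S}
  cell(2,2) b: {T0}  orig:{}
  cell(3,3) c: {A,S,T1}  orig:{A,S}
  cell(0,1) ac: ∅
  cell(1,2) cb: {C}
  cell(2,3) bc: ∅
  cell(0,2) acb: {S}
  cell(1,3) cbc: {X4,X6}  orig:{}
  cell(0,3) acbc: {B,S}

S ∈ T[0,3] ⇒ YES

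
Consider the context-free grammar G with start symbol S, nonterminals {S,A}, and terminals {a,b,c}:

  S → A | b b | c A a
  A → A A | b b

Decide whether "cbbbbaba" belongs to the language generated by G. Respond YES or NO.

CNF form of G:
  S -> A A | T0 T0 | T1 X3
  A -> A A | T0 T0
  T0 -> b
  T1 -> c
  T2 -> a
  X3 -> A T2

CYK fill:
  [0..0]={T1}  "c"  orig:{}
  [1..1]={T0}  "b"  orig:{}
  [2..2]={T0}  "b"  orig:{}
  [3..3]={T0}  "b"  orig:{}
  [4..4]={T0}  "b"  orig:{}
  [5..5]={T2}  "a"  orig:{}
  [6..6]={T0}  "b"  orig:{}
  [7..7]={T2}  "a"  orig:{}
  [0..1]=∅  "cb"
  [1..2]={A,S}  "bb"
  [2..3]={A,S}  "bb"
  [3..4]={A,S}  "bb"
  [4..5]=∅  "ba"
  [5..6]=∅  "ab"
  [6..7]=∅  "ba"
  [0..2]=∅  "cbb"
  [1..3]=∅  "bbb"
  [2..4]=∅  "bbb"
  [3..5]={X3}  "bba"  orig:{}
  [4..6]=∅  "bab"
  [5..7]=∅  "aba"
  [0..3]=∅  "cbbb"
  [1..4]={A,S}  "bbbb"
  [2..5]=∅  "bbba"
  [3..6]=∅  "bbab"
  [4..7]=∅  "baba"
  [0..4]=∅  "cbbbb"
  [1..5]={X3}  "bbbba"  orig:{}
  [2..6]=∅  "bbbab"
  [3..7]=∅  "bbaba"
  [0..5]={S}  "cbbbba"
  [1..6]=∅  "bbbbab"
  [2..7]=∅  "bbbaba"
  [0..6]=∅  "cbbbbab"
  [1..7]=∅  "bbbbaba"
  [0..7]=∅  "cbbbbaba"

S ∉ T[0,7] ⇒ NO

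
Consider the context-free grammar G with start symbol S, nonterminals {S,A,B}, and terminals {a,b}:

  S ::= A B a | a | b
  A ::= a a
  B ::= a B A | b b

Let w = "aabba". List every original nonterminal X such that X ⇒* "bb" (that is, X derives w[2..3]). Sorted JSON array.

Convert to CNF:
  S -> A X3 | a | b
  A -> T0 T0
  B -> T0 X2 | T1 T1
  T0 -> a
  T1 -> b
  X2 -> B A
  X3 -> B T0

Fill CYK table bottom-up (cells [i..j] with 2 ≤ i ≤ j ≤ 3 only):
  T[2,2] 'b' = {S,T1}  orig:{S}
  T[3,3] 'b' = {S,T1}  orig:{S}
  T[2,3] 'bb' = {B}

Original NTs in T[2,3] deriving "bb": ["B"]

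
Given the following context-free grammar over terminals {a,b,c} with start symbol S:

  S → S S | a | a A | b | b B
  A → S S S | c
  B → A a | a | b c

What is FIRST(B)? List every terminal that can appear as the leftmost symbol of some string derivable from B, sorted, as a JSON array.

Compute FIRST by fixpoint:
iter 1:
  A via A→c: +{c}
  B via B→A a: +{c}
  B via B→a: +{a}
  B via B→b c: +{b}
  S via S→a: +{a}
  S via S→b: +{b}
  S: {a,b}  A: {c}  B: {a,b,c}
iter 2:
  A via A→S S S: +{a,b}
  S: {a,b}  A: {a,b,c}  B: {a,b,c}
iter 3: — fixpoint
  S: {a,b}  A: {a,b,c}  B: {a,b,c}

FIRST(B) = ["a", "b", "c"]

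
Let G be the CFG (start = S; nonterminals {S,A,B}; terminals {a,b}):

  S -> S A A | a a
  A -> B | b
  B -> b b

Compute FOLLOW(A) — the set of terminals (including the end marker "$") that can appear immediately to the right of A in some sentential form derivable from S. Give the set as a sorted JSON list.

Compute FIRST by fixpoint:
pass 1:
  A via A→b: +{b}
  B via B→b b: +{b}
  S via S→a a: +{a}
  FIRST[S]={a}  FIRST[A]={b}  FIRST[B]={b}
pass 2: — fixpoint
  FIRST[S]={a}  FIRST[A]={b}  FIRST[B]={b}

Compute FOLLOW by fixpoint:
initialize: $ ∈ FOLLOW(S)
pass 1:
  S→S A A: FOLLOW(S) ⊇ FIRST(A) = {b}; new: +{b}
  S→S A A: FOLLOW(A) ⊇ FIRST(A) = {b}; new: +{b}
  S→S A A: FOLLOW(A) ⊇ FOLLOW(S) ⊇ {$,b}; new: +{$}
  FOLLOW(S)={$,b}  FOLLOW(A)={$,b}  FOLLOW(B)={}
pass 2:
  A→B: FOLLOW(B) ⊇ FOLLOW(A) ⊇ {$,b}; new: +{$,b}
  FOLLOW(S)={$,b}  FOLLOW(A)={$,b}  FOLLOW(B)={$,b}
pass 3: (stable)
  FOLLOW(S)={$,b}  FOLLOW(A)={$,b}  FOLLOW(B)={$,b}

FOLLOW(A) = ["$", "b"]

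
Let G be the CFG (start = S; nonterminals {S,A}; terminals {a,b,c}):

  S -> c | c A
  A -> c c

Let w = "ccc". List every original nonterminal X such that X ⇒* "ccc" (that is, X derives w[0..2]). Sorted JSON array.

CNF form of G:
  S -> T0 A | c
  A -> T0 T0
  T0 -> c

CYK fill — only the sub-triangle for w[0..2]:
  [0..0]={S,T0}  "c"  orig:{S}
  [1..1]={S,T0}  "c"  orig:{S}
  [2..2]={S,T0}  "c"  orig:{S}
  [0..1]={A}  "cc"
  [1..2]={A}  "cc"
  [0..2]={S}  "ccc"

Original NTs in T[0,2] deriving "ccc": ["S"]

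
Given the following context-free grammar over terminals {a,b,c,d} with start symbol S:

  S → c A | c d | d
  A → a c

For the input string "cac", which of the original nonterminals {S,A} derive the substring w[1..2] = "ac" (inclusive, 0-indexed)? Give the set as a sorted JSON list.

Convert to CNF:
  S -> T1 A | T1 T2 | d
  A -> T0 T1
  T0 -> a
  T1 -> c
  T2 -> d

CYK fill (cells [i..j] with 1 ≤ i ≤ j ≤ 2 only):
  [1..1]={T0}  "a"  orig:{}
  [2..2]={T1}  "c"  orig:{}
  [1..2]={A}  "ac"

Original NTs in T[1,2] deriving "ac": ["A"]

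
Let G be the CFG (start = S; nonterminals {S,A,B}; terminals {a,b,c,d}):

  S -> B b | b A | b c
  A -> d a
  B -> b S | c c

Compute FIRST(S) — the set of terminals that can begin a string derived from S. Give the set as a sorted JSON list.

FIRST iteration:
iter 1:
  A via A→d a: +{d}
  B via B→b S: +{b}
  B via B→c c: +{c}
  S via S→B b: +{b,c}
  S: {b,c}  A: {d}  B: {b,c}
iter 2: (stable)
  S: {b,c}  A: {d}  B: {b,c}

FIRST(S) = ["b", "c"]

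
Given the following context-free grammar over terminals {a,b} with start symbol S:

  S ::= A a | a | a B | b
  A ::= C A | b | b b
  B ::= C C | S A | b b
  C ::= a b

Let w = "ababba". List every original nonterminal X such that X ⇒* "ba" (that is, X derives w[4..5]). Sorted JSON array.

CNF form of G:
  S -> A T1 | T1 B | a | b
  A -> C A | T0 T0 | b
  B -> C C | S A | T0 T0
  C -> T1 T0
  T0 -> b
  T1 -> a

CYK table (by increasing span) (cells [i..j] with 4 ≤ i ≤ j ≤ 5 only):
  T[4,4] 'b' = {A,S,T0}  orig:{A,S}
  T[5,5] 'a' = {S,T1}  orig:{S}
  T[4,5] 'ba' = {S}

Original NTs in T[4,5] deriving "ba": ["S"]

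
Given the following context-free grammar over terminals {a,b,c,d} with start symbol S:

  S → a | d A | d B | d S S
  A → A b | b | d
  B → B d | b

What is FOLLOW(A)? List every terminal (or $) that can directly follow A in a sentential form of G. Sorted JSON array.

Compute FIRST by fixpoint:
pass 1:
  A via A→b: +{b}
  A via A→d: +{d}
  B via B→b: +{b}
  S via S→a: +{a}
  S via S→d A: +{d}
  S: {a,d}  A: {b,d}  B: {b}
pass 2: (no change)
  S: {a,d}  A: {b,d}  B: {b}

FOLLOW iteration:
initialize: $ ∈ FOLLOW(S)
[1]
  A→A b: FOLLOW(A) ⊇ FIRST(b) = {b}; new: +{b}
  B→B d: FOLLOW(B) ⊇ FIRST(d) = {d}; new: +{d}
  S→d A: FOLLOW(A) ⊇ FOLLOW(S) ⊇ {$}; new: +{$}
  S→d B: FOLLOW(B) ⊇ FOLLOW(S) ⊇ {$}; new: +{$}
  S→d S S: FOLLOW(S) ⊇ FIRST(S) = {a,d}; new: +{a,d}
  FOLLOW[S]={$,a,d}  FOLLOW[A]={$,b}  FOLLOW[B]={$,d}
[2]
  S→d A: FOLLOW(A) ⊇ FOLLOW(S) ⊇ {$,a,d}; new: +{a,d}
  S→d B: FOLLOW(B) ⊇ FOLLOW(S) ⊇ {$,a,d}; new: +{a}
  FOLLOW[S]={$,a,d}  FOLLOW[A]={$,a,b,d}  FOLLOW[B]={$,a,d}
[3] (no change)
  FOLLOW[S]={$,a,d}  FOLLOW[A]={$,a,b,d}  FOLLOW[B]={$,a,d}

FOLLOW(A) = ["$", "a", "b", "d"]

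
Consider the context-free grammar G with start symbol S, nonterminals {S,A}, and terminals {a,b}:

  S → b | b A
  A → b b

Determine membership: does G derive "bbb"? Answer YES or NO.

CNF form of G:
  S -> T0 A | b
  A -> T0 T0
  T0 -> b

CYK table (by increasing span):
  cell(0,0) b: {S,T0}  orig:{S}
  cell(1,1) b: {S,T0}  orig:{S}
  cell(2,2) b: {S,T0}  orig:{S}
  cell(0,1) bb: {A}
  cell(1,2) bb: {A}
  cell(0,2) bbb: {S}

S ∈ T[0,2] ⇒ YES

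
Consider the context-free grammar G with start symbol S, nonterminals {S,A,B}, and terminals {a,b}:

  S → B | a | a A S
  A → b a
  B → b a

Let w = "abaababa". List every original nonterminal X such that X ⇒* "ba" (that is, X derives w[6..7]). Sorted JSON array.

CNF form of G:
  S -> T0 T1 | T1 X2 | a
  A -> T0 T1
  B -> T0 T1
  T0 -> b
  T1 -> a
  X2 -> A S

CYK table (by increasing span), restricted to cells inside w[6..7]:
  T[6,6] 'b' = {T0}  orig:{}
  T[7,7] 'a' = {S,T1}  orig:{S}
  T[6,7] 'ba' = {A,B,S}

Original NTs in T[6,7] deriving "ba": ["A", "B", "S"]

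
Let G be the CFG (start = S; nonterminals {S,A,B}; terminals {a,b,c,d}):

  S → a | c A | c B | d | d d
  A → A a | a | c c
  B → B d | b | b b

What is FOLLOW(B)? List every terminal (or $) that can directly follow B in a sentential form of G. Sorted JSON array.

FIRST sets, iterate to fixpoint:
iter 1:
  A via A→a: +{a}
  A via A→c c: +{c}
  B via B→b: +{b}
  S via S→a: +{a}
  S via S→c A: +{c}
  S via S→d: +{d}
  FIRST(S)={a,c,d}  FIRST(A)={a,c}  FIRST(B)={b}
iter 2: (stable)
  FIRST(S)={a,c,d}  FIRST(A)={a,c}  FIRST(B)={b}

FOLLOW sets:
initialize: $ ∈ FOLLOW(S)
iter 1:
  A→A a: FOLLOW(A) ⊇ FIRST(a) = {a}; new: +{a}
  B→B d: FOLLOW(B) ⊇ FIRST(d) = {d}; new: +{d}
  S→c A: FOLLOW(A) ⊇ FOLLOW(S) ⊇ {$}; new: +{$}
  S→c B: FOLLOW(B) ⊇ FOLLOW(S) ⊇ {$}; new: +{$}
  FOLLOW[S]={$}  FOLLOW[A]={$,a}  FOLLOW[B]={$,d}
iter 2: done
  FOLLOW[S]={$}  FOLLOW[A]={$,a}  FOLLOW[B]={$,d}

FOLLOW(B) = ["$", "d"]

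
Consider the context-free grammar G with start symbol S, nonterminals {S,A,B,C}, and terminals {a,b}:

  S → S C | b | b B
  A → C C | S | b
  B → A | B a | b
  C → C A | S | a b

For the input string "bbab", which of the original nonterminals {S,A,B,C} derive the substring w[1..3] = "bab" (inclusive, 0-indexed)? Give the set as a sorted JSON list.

Convert to CNF:
  S -> S C | T0 B | b
  A -> C C | S C | T0 B | b
  B -> B T1 | C C | S C | T0 B | b
  C -> C A | S C | T0 B | T1 T0 | b
  T0 -> b
  T1 -> a

CYK table (by increasing span), restricted to cells inside w[1..3]:
  T[1,1] 'b' = {A,B,C,S,T0}  orig:{A,B,C,S}
  T[2,2] 'a' = {T1}  orig:{}
  T[3,3] 'b' = {A,B,C,S,T0}  orig:{A,B,C,S}
  T[1,2] 'ba' = {B}
  T[2,3] 'ab' = {C}
  T[1,3] 'bab' = {A,B,C,S}

Original NTs in T[1,3] deriving "bab": ["A", "B", "C", "S"]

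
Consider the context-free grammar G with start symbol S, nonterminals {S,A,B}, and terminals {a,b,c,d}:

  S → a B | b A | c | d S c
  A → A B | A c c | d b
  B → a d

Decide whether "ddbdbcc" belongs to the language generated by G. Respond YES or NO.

Convert to CNF:
  S -> T1 X5 | T2 A | T3 B | c
  A -> A B | A X4 | T1 T2
  B -> T3 T1
  T0 -> c
  T1 -> d
  T2 -> b
  T3 -> a
  X4 -> T0 T0
  X5 -> S T0

Fill CYK table bottom-up:
  cell(0,0) d: {T1}  orig:{}
  cell(1,1) d: {T1}  orig:{}
  cell(2,2) b: {T2}  orig:{}
  cell(3,3) d: {T1}  orig:{}
  cell(4,4) b: {T2}  orig:{}
  cell(5,5) c: {S,T0}  orig:{S}
  cell(6,6) c: {S,T0}  orig:{S}
  cell(0,1) dd: ∅
  cell(1,2) db: {A}
  cell(2,3) bd: ∅
  cell(3,4) db: {A}
  cell(4,5) bc: ∅
  cell(5,6) cc: {X4,X5}  orig:{}
  cell(0,2) ddb: ∅
  cell(1,3) dbd: ∅
  cell(2,4) bdb: {S}
  cell(3,5) dbc: ∅
  cell(4,6) bcc: ∅
  cell(0,3) ddbd: ∅
  cell(1,4) dbdb: ∅
  cell(2,5) bdbc: {X5}  orig:{}
  cell(3,6) dbcc: {A}
  cell(0,4) ddbdb: ∅
  cell(1,5) dbdbc: {S}
  cell(2,6) bdbcc: {S}
  cell(0,5) ddbdbc: ∅
  cell(1,6) dbdbcc: {X5}  orig:{}
  cell(0,6) ddbdbcc: {S}

S ∈ T[0,6] ⇒ YES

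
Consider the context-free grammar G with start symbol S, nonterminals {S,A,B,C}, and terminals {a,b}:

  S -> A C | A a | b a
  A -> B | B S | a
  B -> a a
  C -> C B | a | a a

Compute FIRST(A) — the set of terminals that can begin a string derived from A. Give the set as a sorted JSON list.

FIRST iteration:
[1]
  A via A→a: +{a}
  B via B→a a: +{a}
  C via C→a: +{a}
  S via S→A C: +{a}
  S via S→b a: +{b}
  S: {a,b}  A: {a}  B: {a}  C: {a}
[2] — fixpoint
  S: {a,b}  A: {a}  B: {a}  C: {a}

FIRST(A) = ["a"]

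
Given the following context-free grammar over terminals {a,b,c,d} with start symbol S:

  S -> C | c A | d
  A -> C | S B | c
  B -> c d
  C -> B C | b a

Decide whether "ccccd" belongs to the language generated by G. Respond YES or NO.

Convert to CNF:
  S -> B C | T0 T1 | T2 A | d
  A -> B C | S B | T0 T1 | c
  B -> T2 T3
  C -> B C | T0 T1
  T0 -> b
  T1 -> a
  T2 -> c
  T3 -> d

CYK table (by increasing span):
  cell(0,0) c: {A,T2}  orig:{A}
  cell(1,1) c: {A,T2}  orig:{A}
  cell(2,2) c: {A,T2}  orig:{A}
  cell(3,3) c: {A,T2}  orig:{A}
  cell(4,4) d: {S,T3}  orig:{S}
  cell(0,1) cc: {S}
  cell(1,2) cc: {S}
  cell(2,3) cc: {S}
  cell(3,4) cd: {B}
  cell(0,2) ccc: ∅
  cell(1,3) ccc: ∅
  cell(2,4) ccd: ∅
  cell(0,3) cccc: ∅
  cell(1,4) cccd: {A}
  cell(0,4) ccccd: {S}

S ∈ T[0,4] ⇒ YES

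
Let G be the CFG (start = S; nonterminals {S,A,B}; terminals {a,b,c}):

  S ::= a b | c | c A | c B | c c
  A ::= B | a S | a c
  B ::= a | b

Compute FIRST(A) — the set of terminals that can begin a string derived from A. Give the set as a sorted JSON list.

FIRST sets, iterate to fixpoint:
round 1:
  A via A→a S: +{a}
  B via B→a: +{a}
  B via B→b: +{b}
  S via S→a b: +{a}
  S via S→c: +{c}
  S: {a,c}  A: {a}  B: {a,b}
round 2:
  A via A→B: +{b}
  S: {a,c}  A: {a,b}  B: {a,b}
round 3: (stable)
  S: {a,c}  A: {a,b}  B: {a,b}

FIRST(A) = ["a", "b"]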